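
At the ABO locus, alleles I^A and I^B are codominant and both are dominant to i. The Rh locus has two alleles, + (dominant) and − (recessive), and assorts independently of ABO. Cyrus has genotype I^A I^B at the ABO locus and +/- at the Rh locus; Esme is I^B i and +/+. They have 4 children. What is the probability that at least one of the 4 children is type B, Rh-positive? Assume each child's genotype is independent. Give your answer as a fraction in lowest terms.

ABO cross I^A I^B × I^B i → 1/4 A, 1/2 B, 1/4 AB.
Rh cross +/- × +/+ → 1 Rh+; so P(type B, Rh-positive) = 1/2 × 1 = 1/2 per child.
P(none) = (1/2)^4 = 1/16; P(at least one) = 1 − 1/16 = 15/16.

15/16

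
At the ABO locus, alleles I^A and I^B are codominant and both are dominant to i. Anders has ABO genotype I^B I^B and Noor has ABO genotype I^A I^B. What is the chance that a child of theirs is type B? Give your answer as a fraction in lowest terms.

1/2

ABO cross I^B I^B × I^A I^B → offspring phenotypes: 1/2 B, 1/2 AB.
So P(type B) = 1/2.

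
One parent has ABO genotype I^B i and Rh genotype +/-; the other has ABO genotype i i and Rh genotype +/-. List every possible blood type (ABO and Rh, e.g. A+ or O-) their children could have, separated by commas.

Gametes from I^B i × i i give offspring ABO genotypes I^B i, i i, i.e. phenotypes O, B.
Rh cross +/- × +/- → phenotypes Rh+, Rh-.
Combining independently: O+, O-, B+, B-.

O+, O-, B+, B-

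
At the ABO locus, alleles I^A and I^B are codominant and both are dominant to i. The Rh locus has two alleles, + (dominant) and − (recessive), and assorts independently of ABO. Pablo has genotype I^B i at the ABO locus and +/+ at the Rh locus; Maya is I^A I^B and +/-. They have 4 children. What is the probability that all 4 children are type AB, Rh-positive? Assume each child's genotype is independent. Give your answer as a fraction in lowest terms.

ABO cross I^B i × I^A I^B → 1/4 A, 1/2 B, 1/4 AB.
Rh cross +/+ × +/- → 1 Rh+; so P(type AB, Rh-positive) = 1/4 × 1 = 1/4 per child.
All 4 independent: (1/4)^4 = 1/256.

1/256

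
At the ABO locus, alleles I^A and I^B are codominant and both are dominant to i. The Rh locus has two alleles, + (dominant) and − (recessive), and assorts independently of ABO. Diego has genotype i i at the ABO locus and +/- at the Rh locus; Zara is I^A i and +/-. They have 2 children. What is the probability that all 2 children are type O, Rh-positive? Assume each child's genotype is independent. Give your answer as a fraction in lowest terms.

ABO cross i i × I^A i → 1/2 O, 1/2 A.
Rh cross +/- × +/- → 3/4 Rh+, 1/4 Rh-; so P(type O, Rh-positive) = 1/2 × 3/4 = 3/8 per child.
All 2 independent: (3/8)^2 = 9/64.

9/64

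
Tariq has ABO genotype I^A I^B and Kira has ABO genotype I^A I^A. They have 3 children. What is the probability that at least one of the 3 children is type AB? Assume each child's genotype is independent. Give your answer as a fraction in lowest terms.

7/8

ABO cross I^A I^B × I^A I^A → 1/2 A, 1/2 AB.
So P(type AB) = 1/2 per child.
P(none) = (1/2)^3 = 1/8; P(at least one) = 1 − 1/8 = 7/8.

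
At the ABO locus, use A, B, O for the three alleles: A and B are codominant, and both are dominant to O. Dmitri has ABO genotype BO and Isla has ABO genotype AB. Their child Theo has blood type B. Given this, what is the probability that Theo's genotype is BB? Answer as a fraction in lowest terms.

Cross BO × AB → 1/4 AB, 1/4 AO, 1/4 BB, 1/4 BO.
Type-B genotypes among offspring: BB (1/4), BO (1/4); total 1/2.
P(BB | type B) = (1/4) / (1/2) = 1/2.

1/2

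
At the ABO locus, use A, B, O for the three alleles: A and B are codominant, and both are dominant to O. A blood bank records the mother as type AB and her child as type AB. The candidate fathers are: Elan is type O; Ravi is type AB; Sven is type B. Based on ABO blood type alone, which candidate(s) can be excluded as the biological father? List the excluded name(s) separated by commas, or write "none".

A candidate is excluded only if no genotype consistent with his phenotype could produce a type AB child with a type AB mother.
Elan (type O): no genotype consistent with that phenotype can produce a type-AB child with a type-AB mother.

Elan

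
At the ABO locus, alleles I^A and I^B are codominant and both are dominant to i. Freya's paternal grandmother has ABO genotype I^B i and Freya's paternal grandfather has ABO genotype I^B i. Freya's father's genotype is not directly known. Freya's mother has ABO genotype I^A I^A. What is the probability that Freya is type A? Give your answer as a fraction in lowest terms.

1/2

Freya's father's ABO genotype from I^B i × I^B i: 1/4 I^B I^B, 1/2 I^B i, 1/4 i i.
Crossing each possibility with the mother I^A I^A and summing P(type A): 1/4·0 + 1/2·1/2 + 1/4·1 = 1/2.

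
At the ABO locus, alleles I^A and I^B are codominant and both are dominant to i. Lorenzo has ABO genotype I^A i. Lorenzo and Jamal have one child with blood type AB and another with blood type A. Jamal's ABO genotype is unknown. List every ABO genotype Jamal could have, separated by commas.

For each candidate genotype of Jamal, check whether crossing it with I^A i can produce every observed child phenotype.
  I^A I^A → possible child types {A} ✗
  I^A I^B → possible child types {A, B, AB} ✓
  I^A i → possible child types {O, A} ✗
  I^B I^B → possible child types {B, AB} ✗
  I^B i → possible child types {O, A, B, AB} ✓
  i i → possible child types {O, A} ✗

I^A I^B, I^B i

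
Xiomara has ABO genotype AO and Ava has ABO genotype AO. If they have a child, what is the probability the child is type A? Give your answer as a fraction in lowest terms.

3/4

ABO cross AO × AO → offspring phenotypes: 1/4 O, 3/4 A.
So P(type A) = 3/4.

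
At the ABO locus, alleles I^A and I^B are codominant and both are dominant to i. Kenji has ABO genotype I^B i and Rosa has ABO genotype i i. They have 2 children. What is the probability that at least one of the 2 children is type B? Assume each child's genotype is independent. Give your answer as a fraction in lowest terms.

ABO cross I^B i × i i → 1/2 O, 1/2 B.
So P(type B) = 1/2 per child.
P(none) = (1/2)^2 = 1/4; P(at least one) = 1 − 1/4 = 3/4.

3/4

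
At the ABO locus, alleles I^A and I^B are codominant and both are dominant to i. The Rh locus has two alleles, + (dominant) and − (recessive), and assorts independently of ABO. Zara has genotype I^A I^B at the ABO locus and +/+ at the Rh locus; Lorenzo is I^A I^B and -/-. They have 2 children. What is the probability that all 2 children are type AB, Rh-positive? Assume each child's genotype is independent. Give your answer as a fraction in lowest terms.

ABO cross I^A I^B × I^A I^B → 1/4 A, 1/4 B, 1/2 AB.
Rh cross +/+ × -/- → 1 Rh+; so P(type AB, Rh-positive) = 1/2 × 1 = 1/2 per child.
All 2 independent: (1/2)^2 = 1/4.

1/4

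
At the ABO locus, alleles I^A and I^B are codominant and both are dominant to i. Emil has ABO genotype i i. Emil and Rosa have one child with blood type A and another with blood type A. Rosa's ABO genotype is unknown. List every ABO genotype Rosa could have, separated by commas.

For each candidate genotype of Rosa, check whether crossing it with i i can produce every observed child phenotype.
  I^A I^A → possible child types {A} ✓
  I^A I^B → possible child types {A, B} ✓
  I^A i → possible child types {O, A} ✓
  I^B I^B → possible child types {B} ✗
  I^B i → possible child types {O, B} ✗
  i i → possible child types {O} ✗

I^A I^A, I^A I^B, I^A i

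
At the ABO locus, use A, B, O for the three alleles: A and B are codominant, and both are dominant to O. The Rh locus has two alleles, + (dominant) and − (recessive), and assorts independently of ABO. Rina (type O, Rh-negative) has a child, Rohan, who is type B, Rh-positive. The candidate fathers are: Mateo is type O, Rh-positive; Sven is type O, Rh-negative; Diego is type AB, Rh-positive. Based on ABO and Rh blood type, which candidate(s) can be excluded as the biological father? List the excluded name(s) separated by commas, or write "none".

A candidate is excluded only if no genotype consistent with his phenotype could produce a type B, Rh-positive child with a type O, Rh-negative mother.
Mateo (type O, Rh+): no genotype consistent with that phenotype can produce a type-B Rh+ child with a type-O mother.
Sven (type O, Rh-): no genotype consistent with that phenotype can produce a type-B Rh+ child with a type-O mother.

Mateo, Sven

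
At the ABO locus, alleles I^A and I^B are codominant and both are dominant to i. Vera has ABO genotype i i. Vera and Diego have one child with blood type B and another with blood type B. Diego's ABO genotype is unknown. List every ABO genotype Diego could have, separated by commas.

For each candidate genotype of Diego, check whether crossing it with i i can produce every observed child phenotype.
  I^A I^A → possible child types {A} ✗
  I^A I^B → possible child types {A, B} ✓
  I^A i → possible child types {O, A} ✗
  I^B I^B → possible child types {B} ✓
  I^B i → possible child types {O, B} ✓
  i i → possible child types {O} ✗

I^A I^B, I^B I^B, I^B i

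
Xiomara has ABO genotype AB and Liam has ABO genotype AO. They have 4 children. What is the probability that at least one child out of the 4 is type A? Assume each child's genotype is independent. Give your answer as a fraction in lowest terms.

15/16

ABO cross AB × AO → 1/2 A, 1/4 B, 1/4 AB.
So P(type A) = 1/2 per child.
P(none) = (1/2)^4 = 1/16; P(at least one) = 1 − 1/16 = 15/16.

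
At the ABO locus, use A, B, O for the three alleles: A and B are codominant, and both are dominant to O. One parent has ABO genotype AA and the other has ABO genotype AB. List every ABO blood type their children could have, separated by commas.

Gametes from AA × AB give offspring ABO genotypes AA, AB, i.e. phenotypes A, AB.

A, AB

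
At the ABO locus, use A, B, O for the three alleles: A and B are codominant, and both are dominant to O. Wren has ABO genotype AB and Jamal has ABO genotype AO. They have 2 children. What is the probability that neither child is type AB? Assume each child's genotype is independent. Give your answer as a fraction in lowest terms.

9/16

ABO cross AB × AO → 1/2 A, 1/4 B, 1/4 AB.
So P(type AB) = 1/4 per child.
P(not type AB) = 3/4 for one child; (3/4)^2 = 9/16.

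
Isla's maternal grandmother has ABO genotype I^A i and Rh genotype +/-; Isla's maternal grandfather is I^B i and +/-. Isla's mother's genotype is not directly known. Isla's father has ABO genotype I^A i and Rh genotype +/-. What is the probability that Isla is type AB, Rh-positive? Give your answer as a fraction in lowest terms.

Isla's mother's ABO genotype from I^A i × I^B i: 1/4 I^A I^B, 1/4 I^A i, 1/4 I^B i, 1/4 i i.
Crossing each possibility with the father I^A i and summing P(type AB): 1/4·1/4 + 1/4·0 + 1/4·1/4 + 1/4·0 = 1/8.
Similarly for Rh via the mother's Rh distribution: P(Rh+) = 3/4.
Independent loci: 1/8 × 3/4 = 3/32.

3/32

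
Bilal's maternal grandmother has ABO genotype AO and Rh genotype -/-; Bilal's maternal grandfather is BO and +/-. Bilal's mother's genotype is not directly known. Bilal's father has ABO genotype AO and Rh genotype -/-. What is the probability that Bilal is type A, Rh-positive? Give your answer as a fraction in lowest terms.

Bilal's mother's ABO genotype from AO × BO: 1/4 AB, 1/4 AO, 1/4 BO, 1/4 OO.
Crossing each possibility with the father AO and summing P(type A): 1/4·1/2 + 1/4·3/4 + 1/4·1/4 + 1/4·1/2 = 1/2.
Similarly for Rh via the mother's Rh distribution: P(Rh+) = 1/4.
Independent loci: 1/2 × 1/4 = 1/8.

1/8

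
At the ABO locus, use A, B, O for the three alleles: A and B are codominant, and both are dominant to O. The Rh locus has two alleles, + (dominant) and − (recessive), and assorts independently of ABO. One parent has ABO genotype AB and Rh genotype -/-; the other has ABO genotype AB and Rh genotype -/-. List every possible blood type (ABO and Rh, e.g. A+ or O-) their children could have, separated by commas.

A-, B-, AB-

Gametes from AB × AB give offspring ABO genotypes AA, AB, BB, i.e. phenotypes A, B, AB.
Rh cross -/- × -/- → phenotypes Rh-.
Combining independently: A-, B-, AB-.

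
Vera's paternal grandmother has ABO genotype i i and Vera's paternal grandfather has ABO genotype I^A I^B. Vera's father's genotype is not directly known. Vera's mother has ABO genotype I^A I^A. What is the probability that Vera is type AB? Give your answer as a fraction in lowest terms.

1/4

Vera's father's ABO genotype from i i × I^A I^B: 1/2 I^A i, 1/2 I^B i.
Crossing each possibility with the mother I^A I^A and summing P(type AB): 1/2·0 + 1/2·1/2 = 1/4.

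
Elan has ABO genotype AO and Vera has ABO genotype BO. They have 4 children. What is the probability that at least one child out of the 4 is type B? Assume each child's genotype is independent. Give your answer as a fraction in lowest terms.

175/256

ABO cross AO × BO → 1/4 O, 1/4 A, 1/4 B, 1/4 AB.
So P(type B) = 1/4 per child.
P(none) = (3/4)^4 = 81/256; P(at least one) = 1 − 81/256 = 175/256.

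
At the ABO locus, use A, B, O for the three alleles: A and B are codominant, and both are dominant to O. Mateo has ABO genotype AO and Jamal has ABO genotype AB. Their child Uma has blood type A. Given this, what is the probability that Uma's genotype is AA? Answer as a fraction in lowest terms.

Cross AO × AB → 1/4 AA, 1/4 AB, 1/4 AO, 1/4 BO.
Type-A genotypes among offspring: AA (1/4), AO (1/4); total 1/2.
P(AA | type A) = (1/4) / (1/2) = 1/2.

1/2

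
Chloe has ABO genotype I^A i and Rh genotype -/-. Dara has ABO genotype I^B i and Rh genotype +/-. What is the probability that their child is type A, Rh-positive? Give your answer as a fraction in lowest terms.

1/8

ABO cross I^A i × I^B i → offspring phenotypes: 1/4 O, 1/4 A, 1/4 B, 1/4 AB.
Rh cross -/- × +/- → 1/2 Rh+, 1/2 Rh-.
Independent loci: P(type A, Rh-positive) = 1/4 × 1/2 = 1/8.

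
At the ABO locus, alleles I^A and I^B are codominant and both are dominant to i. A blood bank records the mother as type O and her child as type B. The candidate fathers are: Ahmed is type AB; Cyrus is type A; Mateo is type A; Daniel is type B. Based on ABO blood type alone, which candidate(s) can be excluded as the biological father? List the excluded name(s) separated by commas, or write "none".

Cyrus, Mateo

A candidate is excluded only if no genotype consistent with his phenotype could produce a type B child with a type O mother.
Cyrus (type A): no genotype consistent with that phenotype can produce a type-B child with a type-O mother.
Mateo (type A): no genotype consistent with that phenotype can produce a type-B child with a type-O mother.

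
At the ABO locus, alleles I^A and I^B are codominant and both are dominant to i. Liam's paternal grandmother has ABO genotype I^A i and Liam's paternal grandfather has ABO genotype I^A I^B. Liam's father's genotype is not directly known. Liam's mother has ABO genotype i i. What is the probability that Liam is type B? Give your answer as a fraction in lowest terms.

1/4

Liam's father's ABO genotype from I^A i × I^A I^B: 1/4 I^A I^A, 1/4 I^A I^B, 1/4 I^A i, 1/4 I^B i.
Crossing each possibility with the mother i i and summing P(type B): 1/4·0 + 1/4·1/2 + 1/4·0 + 1/4·1/2 = 1/4.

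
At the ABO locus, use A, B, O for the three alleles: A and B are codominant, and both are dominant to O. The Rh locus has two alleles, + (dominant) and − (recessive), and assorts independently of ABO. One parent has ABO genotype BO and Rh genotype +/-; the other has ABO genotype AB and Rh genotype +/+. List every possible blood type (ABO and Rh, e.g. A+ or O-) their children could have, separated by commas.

Gametes from BO × AB give offspring ABO genotypes AB, AO, BB, BO, i.e. phenotypes A, B, AB.
Rh cross +/- × +/+ → phenotypes Rh+.
Combining independently: A+, B+, AB+.

A+, B+, AB+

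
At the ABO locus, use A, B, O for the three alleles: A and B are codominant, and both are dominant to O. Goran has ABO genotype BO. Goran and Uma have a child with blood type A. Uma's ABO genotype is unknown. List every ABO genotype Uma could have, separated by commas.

For each candidate genotype of Uma, check whether crossing it with BO can produce every observed child phenotype.
  AA → possible child types {A, AB} ✓
  AB → possible child types {A, B, AB} ✓
  AO → possible child types {O, A, B, AB} ✓
  BB → possible child types {B} ✗
  BO → possible child types {O, B} ✗
  OO → possible child types {O, B} ✗

AA, AB, AO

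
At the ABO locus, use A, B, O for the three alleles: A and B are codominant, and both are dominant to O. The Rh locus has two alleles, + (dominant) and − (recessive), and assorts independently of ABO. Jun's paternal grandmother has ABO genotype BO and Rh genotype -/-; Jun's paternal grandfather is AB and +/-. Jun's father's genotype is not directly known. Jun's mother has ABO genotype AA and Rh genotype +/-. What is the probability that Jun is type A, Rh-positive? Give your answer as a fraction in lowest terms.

Jun's father's ABO genotype from BO × AB: 1/4 AB, 1/4 AO, 1/4 BB, 1/4 BO.
Crossing each possibility with the mother AA and summing P(type A): 1/4·1/2 + 1/4·1 + 1/4·0 + 1/4·1/2 = 1/2.
Similarly for Rh via the father's Rh distribution: P(Rh+) = 5/8.
Independent loci: 1/2 × 5/8 = 5/16.

5/16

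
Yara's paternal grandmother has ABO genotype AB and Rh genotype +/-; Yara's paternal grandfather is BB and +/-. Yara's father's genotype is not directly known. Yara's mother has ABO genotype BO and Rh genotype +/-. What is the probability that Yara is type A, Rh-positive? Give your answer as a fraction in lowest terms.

Yara's father's ABO genotype from AB × BB: 1/2 AB, 1/2 BB.
Crossing each possibility with the mother BO and summing P(type A): 1/2·1/4 + 1/2·0 = 1/8.
Similarly for Rh via the father's Rh distribution: P(Rh+) = 3/4.
Independent loci: 1/8 × 3/4 = 3/32.

3/32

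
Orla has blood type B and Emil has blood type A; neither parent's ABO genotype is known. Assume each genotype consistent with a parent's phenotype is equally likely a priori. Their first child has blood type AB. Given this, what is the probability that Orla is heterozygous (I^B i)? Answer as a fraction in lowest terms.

Possible genotypes: Orla ∈ {I^B I^B, I^B i}; Emil ∈ {I^A I^A, I^A i}.
Weight each parental genotype pair by prior × P(type-AB child):
  I^B I^B × I^A I^A: posterior weight 4/9.
  I^B I^B × I^A i: posterior weight 2/9.
  I^B i × I^A I^A: posterior weight 2/9.
  I^B i × I^A i: posterior weight 1/9.
Sum the posterior weight over pairs where Orla is I^B i: 1/3.

1/3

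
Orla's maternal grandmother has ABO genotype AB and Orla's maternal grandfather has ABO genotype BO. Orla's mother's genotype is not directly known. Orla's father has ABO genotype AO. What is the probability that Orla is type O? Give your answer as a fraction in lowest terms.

Orla's mother's ABO genotype from AB × BO: 1/4 AB, 1/4 AO, 1/4 BB, 1/4 BO.
Crossing each possibility with the father AO and summing P(type O): 1/4·0 + 1/4·1/4 + 1/4·0 + 1/4·1/4 = 1/8.

1/8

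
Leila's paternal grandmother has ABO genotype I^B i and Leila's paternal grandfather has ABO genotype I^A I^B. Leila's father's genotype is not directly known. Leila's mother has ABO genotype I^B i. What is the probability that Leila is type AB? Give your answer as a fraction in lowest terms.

Leila's father's ABO genotype from I^B i × I^A I^B: 1/4 I^A I^B, 1/4 I^A i, 1/4 I^B I^B, 1/4 I^B i.
Crossing each possibility with the mother I^B i and summing P(type AB): 1/4·1/4 + 1/4·1/4 + 1/4·0 + 1/4·0 = 1/8.

1/8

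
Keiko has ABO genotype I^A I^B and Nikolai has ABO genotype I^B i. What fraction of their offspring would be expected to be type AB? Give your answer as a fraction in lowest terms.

ABO cross I^A I^B × I^B i → offspring phenotypes: 1/4 A, 1/2 B, 1/4 AB.
So P(type AB) = 1/4.

1/4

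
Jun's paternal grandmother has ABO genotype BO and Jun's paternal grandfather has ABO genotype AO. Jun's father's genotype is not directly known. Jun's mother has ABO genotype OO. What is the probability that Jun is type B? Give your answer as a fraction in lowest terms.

Jun's father's ABO genotype from BO × AO: 1/4 AB, 1/4 AO, 1/4 BO, 1/4 OO.
Crossing each possibility with the mother OO and summing P(type B): 1/4·1/2 + 1/4·0 + 1/4·1/2 + 1/4·0 = 1/4.

1/4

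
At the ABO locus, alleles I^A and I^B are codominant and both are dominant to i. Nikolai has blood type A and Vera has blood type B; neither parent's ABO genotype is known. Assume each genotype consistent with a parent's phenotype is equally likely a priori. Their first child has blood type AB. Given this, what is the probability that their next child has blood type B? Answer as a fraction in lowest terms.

Possible genotypes: Nikolai ∈ {I^A I^A, I^A i}; Vera ∈ {I^B I^B, I^B i}.
Weight each parental genotype pair by prior × P(type-AB child):
  I^A I^A × I^B I^B: posterior weight 4/9; P(next child type B) = 0.
  I^A I^A × I^B i: posterior weight 2/9; P(next child type B) = 0.
  I^A i × I^B I^B: posterior weight 2/9; P(next child type B) = 1/2.
  I^A i × I^B i: posterior weight 1/9; P(next child type B) = 1/4.
Weighted sum = 5/36.

5/36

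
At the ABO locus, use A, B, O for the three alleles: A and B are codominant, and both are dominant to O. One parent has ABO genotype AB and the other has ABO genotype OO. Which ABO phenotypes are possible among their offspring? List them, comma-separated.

A, B

Gametes from AB × OO give offspring ABO genotypes AO, BO, i.e. phenotypes A, B.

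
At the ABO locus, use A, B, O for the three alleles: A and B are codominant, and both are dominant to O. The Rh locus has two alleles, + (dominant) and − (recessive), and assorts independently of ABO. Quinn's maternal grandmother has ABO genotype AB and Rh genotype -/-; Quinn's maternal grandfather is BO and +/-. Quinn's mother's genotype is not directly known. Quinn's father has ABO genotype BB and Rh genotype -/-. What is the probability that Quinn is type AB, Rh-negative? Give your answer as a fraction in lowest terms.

3/16

Quinn's mother's ABO genotype from AB × BO: 1/4 AB, 1/4 AO, 1/4 BB, 1/4 BO.
Crossing each possibility with the father BB and summing P(type AB): 1/4·1/2 + 1/4·1/2 + 1/4·0 + 1/4·0 = 1/4.
Similarly for Rh via the mother's Rh distribution: P(Rh-) = 3/4.
Independent loci: 1/4 × 3/4 = 3/16.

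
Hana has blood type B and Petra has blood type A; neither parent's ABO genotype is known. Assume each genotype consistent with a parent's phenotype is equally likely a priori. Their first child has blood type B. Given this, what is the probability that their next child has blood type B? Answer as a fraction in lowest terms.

5/12

Possible genotypes: Hana ∈ {I^B I^B, I^B i}; Petra ∈ {I^A I^A, I^A i}.
Weight each parental genotype pair by prior × P(type-B child):
  I^B I^B × I^A i: posterior weight 2/3; P(next child type B) = 1/2.
  I^B i × I^A i: posterior weight 1/3; P(next child type B) = 1/4.
Weighted sum = 5/12.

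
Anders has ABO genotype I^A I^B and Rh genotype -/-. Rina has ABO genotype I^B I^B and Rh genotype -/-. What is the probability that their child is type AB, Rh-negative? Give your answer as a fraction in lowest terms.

1/2

ABO cross I^A I^B × I^B I^B → offspring phenotypes: 1/2 B, 1/2 AB.
Rh cross -/- × -/- → 1 Rh-.
Independent loci: P(type AB, Rh-negative) = 1/2 × 1 = 1/2.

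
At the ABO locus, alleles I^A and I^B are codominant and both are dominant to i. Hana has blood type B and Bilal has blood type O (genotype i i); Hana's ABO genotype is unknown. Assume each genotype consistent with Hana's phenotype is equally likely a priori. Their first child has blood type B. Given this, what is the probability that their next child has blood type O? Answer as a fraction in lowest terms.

1/6

Possible genotypes: Hana ∈ {I^B I^B, I^B i}; Bilal ∈ {i i}.
Weight each parental genotype pair by prior × P(type-B child):
  I^B I^B × i i: posterior weight 2/3; P(next child type O) = 0.
  I^B i × i i: posterior weight 1/3; P(next child type O) = 1/2.
Weighted sum = 1/6.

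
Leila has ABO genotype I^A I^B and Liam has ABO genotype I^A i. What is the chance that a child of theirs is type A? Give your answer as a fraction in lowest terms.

1/2

ABO cross I^A I^B × I^A i → offspring phenotypes: 1/2 A, 1/4 B, 1/4 AB.
So P(type A) = 1/2.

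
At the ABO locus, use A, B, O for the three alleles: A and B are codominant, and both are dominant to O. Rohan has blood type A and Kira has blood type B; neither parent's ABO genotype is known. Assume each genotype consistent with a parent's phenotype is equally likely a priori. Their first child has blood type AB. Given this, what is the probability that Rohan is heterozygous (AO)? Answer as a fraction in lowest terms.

1/3

Possible genotypes: Rohan ∈ {AA, AO}; Kira ∈ {BB, BO}.
Weight each parental genotype pair by prior × P(type-AB child):
  AA × BB: posterior weight 4/9.
  AA × BO: posterior weight 2/9.
  AO × BB: posterior weight 2/9.
  AO × BO: posterior weight 1/9.
Sum the posterior weight over pairs where Rohan is AO: 1/3.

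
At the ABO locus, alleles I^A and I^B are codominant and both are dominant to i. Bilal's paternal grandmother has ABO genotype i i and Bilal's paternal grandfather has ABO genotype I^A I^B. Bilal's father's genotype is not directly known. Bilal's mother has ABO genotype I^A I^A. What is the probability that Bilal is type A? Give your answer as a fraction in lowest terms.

Bilal's father's ABO genotype from i i × I^A I^B: 1/2 I^A i, 1/2 I^B i.
Crossing each possibility with the mother I^A I^A and summing P(type A): 1/2·1 + 1/2·1/2 = 3/4.

3/4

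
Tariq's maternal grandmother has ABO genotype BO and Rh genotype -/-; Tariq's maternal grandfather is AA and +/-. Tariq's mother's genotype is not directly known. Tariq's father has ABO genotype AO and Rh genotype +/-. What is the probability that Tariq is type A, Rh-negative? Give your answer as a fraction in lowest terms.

15/64

Tariq's mother's ABO genotype from BO × AA: 1/2 AB, 1/2 AO.
Crossing each possibility with the father AO and summing P(type A): 1/2·1/2 + 1/2·3/4 = 5/8.
Similarly for Rh via the mother's Rh distribution: P(Rh-) = 3/8.
Independent loci: 5/8 × 3/8 = 15/64.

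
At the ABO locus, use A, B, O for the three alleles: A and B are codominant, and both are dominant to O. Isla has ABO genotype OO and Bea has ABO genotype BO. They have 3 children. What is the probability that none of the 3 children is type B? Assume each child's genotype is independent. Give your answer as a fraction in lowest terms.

1/8

ABO cross OO × BO → 1/2 O, 1/2 B.
So P(type B) = 1/2 per child.
P(not type B) = 1/2 for one child; (1/2)^3 = 1/8.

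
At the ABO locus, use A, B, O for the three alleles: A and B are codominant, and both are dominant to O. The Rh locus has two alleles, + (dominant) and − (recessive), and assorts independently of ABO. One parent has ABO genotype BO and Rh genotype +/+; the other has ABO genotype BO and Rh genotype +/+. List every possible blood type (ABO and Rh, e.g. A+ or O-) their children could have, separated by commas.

Gametes from BO × BO give offspring ABO genotypes BB, BO, OO, i.e. phenotypes O, B.
Rh cross +/+ × +/+ → phenotypes Rh+.
Combining independently: O+, B+.

O+, B+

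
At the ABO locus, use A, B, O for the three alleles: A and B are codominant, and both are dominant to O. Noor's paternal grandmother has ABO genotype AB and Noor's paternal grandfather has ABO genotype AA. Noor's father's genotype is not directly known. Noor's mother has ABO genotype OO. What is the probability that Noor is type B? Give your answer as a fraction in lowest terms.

Noor's father's ABO genotype from AB × AA: 1/2 AA, 1/2 AB.
Crossing each possibility with the mother OO and summing P(type B): 1/2·0 + 1/2·1/2 = 1/4.

1/4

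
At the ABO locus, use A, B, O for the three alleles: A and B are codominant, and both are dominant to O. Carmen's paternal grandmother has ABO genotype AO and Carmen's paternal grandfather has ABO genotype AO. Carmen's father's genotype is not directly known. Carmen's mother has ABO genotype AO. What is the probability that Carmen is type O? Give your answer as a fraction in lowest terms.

1/4

Carmen's father's ABO genotype from AO × AO: 1/4 AA, 1/2 AO, 1/4 OO.
Crossing each possibility with the mother AO and summing P(type O): 1/4·0 + 1/2·1/4 + 1/4·1/2 = 1/4.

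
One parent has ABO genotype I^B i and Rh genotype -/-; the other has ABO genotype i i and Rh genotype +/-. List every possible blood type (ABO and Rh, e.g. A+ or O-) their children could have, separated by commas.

O+, O-, B+, B-

Gametes from I^B i × i i give offspring ABO genotypes I^B i, i i, i.e. phenotypes O, B.
Rh cross -/- × +/- → phenotypes Rh+, Rh-.
Combining independently: O+, O-, B+, B-.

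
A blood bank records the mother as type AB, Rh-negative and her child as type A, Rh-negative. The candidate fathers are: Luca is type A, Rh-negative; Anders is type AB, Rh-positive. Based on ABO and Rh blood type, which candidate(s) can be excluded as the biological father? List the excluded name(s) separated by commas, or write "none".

none

A candidate is excluded only if no genotype consistent with his phenotype could produce a type A, Rh-negative child with a type AB, Rh-negative mother.
Every candidate has at least one consistent genotype combination, so none can be excluded.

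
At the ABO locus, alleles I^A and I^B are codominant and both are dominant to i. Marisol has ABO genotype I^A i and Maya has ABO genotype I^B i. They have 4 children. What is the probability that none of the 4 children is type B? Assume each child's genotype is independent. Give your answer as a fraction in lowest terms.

ABO cross I^A i × I^B i → 1/4 O, 1/4 A, 1/4 B, 1/4 AB.
So P(type B) = 1/4 per child.
P(not type B) = 3/4 for one child; (3/4)^4 = 81/256.

81/256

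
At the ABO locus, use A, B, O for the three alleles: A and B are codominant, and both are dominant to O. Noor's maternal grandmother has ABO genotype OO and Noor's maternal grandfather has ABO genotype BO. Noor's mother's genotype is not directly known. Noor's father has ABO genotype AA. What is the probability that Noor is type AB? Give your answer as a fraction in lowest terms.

1/4

Noor's mother's ABO genotype from OO × BO: 1/2 BO, 1/2 OO.
Crossing each possibility with the father AA and summing P(type AB): 1/2·1/2 + 1/2·0 = 1/4.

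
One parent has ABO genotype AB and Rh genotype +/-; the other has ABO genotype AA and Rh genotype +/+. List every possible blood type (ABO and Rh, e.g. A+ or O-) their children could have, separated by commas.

Gametes from AB × AA give offspring ABO genotypes AA, AB, i.e. phenotypes A, AB.
Rh cross +/- × +/+ → phenotypes Rh+.
Combining independently: A+, AB+.

A+, AB+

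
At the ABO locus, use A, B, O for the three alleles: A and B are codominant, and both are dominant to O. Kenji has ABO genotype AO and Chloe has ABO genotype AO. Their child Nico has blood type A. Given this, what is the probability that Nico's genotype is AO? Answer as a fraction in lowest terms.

Cross AO × AO → 1/4 AA, 1/2 AO, 1/4 OO.
Type-A genotypes among offspring: AA (1/4), AO (1/2); total 3/4.
P(AO | type A) = (1/2) / (3/4) = 2/3.

2/3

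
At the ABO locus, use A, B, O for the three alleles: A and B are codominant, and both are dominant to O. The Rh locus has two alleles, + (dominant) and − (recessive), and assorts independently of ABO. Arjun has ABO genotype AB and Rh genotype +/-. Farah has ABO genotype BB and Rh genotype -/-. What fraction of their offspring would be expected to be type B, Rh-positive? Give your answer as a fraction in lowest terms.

1/4

ABO cross AB × BB → offspring phenotypes: 1/2 B, 1/2 AB.
Rh cross +/- × -/- → 1/2 Rh+, 1/2 Rh-.
Independent loci: P(type B, Rh-positive) = 1/2 × 1/2 = 1/4.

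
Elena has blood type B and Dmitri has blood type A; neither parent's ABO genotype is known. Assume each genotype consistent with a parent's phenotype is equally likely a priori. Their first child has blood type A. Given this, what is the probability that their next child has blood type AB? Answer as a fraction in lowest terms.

5/12

Possible genotypes: Elena ∈ {BB, BO}; Dmitri ∈ {AA, AO}.
Weight each parental genotype pair by prior × P(type-A child):
  BO × AA: posterior weight 2/3; P(next child type AB) = 1/2.
  BO × AO: posterior weight 1/3; P(next child type AB) = 1/4.
Weighted sum = 5/12.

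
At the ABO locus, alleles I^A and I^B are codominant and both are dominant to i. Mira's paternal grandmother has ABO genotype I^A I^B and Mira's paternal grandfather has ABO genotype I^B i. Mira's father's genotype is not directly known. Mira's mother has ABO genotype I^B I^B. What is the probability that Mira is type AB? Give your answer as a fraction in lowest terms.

1/4

Mira's father's ABO genotype from I^A I^B × I^B i: 1/4 I^A I^B, 1/4 I^A i, 1/4 I^B I^B, 1/4 I^B i.
Crossing each possibility with the mother I^B I^B and summing P(type AB): 1/4·1/2 + 1/4·1/2 + 1/4·0 + 1/4·0 = 1/4.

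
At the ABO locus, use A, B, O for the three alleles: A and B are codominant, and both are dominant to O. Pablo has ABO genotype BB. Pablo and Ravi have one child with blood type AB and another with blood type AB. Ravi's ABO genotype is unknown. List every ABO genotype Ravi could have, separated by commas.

For each candidate genotype of Ravi, check whether crossing it with BB can produce every observed child phenotype.
  AA → possible child types {AB} ✓
  AB → possible child types {B, AB} ✓
  AO → possible child types {B, AB} ✓
  BB → possible child types {B} ✗
  BO → possible child types {B} ✗
  OO → possible child types {B} ✗

AA, AB, AO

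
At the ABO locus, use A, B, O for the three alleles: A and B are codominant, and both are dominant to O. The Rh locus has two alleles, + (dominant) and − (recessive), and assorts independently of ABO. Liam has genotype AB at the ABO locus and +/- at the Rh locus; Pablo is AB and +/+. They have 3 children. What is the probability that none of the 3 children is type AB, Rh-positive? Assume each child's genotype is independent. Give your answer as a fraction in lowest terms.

1/8

ABO cross AB × AB → 1/4 A, 1/4 B, 1/2 AB.
Rh cross +/- × +/+ → 1 Rh+; so P(type AB, Rh-positive) = 1/2 × 1 = 1/2 per child.
P(not type AB, Rh-positive) = 1/2 for one child; (1/2)^3 = 1/8.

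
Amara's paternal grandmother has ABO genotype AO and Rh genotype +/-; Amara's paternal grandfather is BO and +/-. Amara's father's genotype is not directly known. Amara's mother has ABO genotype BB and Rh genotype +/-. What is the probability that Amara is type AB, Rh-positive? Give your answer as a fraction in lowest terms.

Amara's father's ABO genotype from AO × BO: 1/4 AB, 1/4 AO, 1/4 BO, 1/4 OO.
Crossing each possibility with the mother BB and summing P(type AB): 1/4·1/2 + 1/4·1/2 + 1/4·0 + 1/4·0 = 1/4.
Similarly for Rh via the father's Rh distribution: P(Rh+) = 3/4.
Independent loci: 1/4 × 3/4 = 3/16.

3/16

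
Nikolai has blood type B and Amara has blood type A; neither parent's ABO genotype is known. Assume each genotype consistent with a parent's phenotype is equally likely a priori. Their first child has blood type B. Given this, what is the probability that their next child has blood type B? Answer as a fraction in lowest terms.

Possible genotypes: Nikolai ∈ {BB, BO}; Amara ∈ {AA, AO}.
Weight each parental genotype pair by prior × P(type-B child):
  BB × AO: posterior weight 2/3; P(next child type B) = 1/2.
  BO × AO: posterior weight 1/3; P(next child type B) = 1/4.
Weighted sum = 5/12.

5/12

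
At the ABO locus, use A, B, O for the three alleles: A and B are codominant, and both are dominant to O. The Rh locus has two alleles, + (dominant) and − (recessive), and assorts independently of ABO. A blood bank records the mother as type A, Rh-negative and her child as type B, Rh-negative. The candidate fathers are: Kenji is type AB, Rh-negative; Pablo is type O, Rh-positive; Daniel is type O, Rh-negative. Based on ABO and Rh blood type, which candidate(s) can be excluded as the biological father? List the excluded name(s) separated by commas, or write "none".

Pablo, Daniel

A candidate is excluded only if no genotype consistent with his phenotype could produce a type B, Rh-negative child with a type A, Rh-negative mother.
Pablo (type O, Rh+): no genotype consistent with that phenotype can produce a type-B Rh- child with a type-A mother.
Daniel (type O, Rh-): no genotype consistent with that phenotype can produce a type-B Rh- child with a type-A mother.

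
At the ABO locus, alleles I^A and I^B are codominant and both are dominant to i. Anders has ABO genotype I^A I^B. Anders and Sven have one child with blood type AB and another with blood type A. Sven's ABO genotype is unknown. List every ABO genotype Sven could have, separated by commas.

I^A I^A, I^A I^B, I^A i, I^B i

For each candidate genotype of Sven, check whether crossing it with I^A I^B can produce every observed child phenotype.
  I^A I^A → possible child types {A, AB} ✓
  I^A I^B → possible child types {A, B, AB} ✓
  I^A i → possible child types {A, B, AB} ✓
  I^B I^B → possible child types {B, AB} ✗
  I^B i → possible child types {A, B, AB} ✓
  i i → possible child types {A, B} ✗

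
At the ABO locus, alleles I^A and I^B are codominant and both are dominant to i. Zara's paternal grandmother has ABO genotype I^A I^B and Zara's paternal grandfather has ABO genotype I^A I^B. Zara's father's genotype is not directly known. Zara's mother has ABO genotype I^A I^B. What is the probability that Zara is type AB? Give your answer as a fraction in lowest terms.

Zara's father's ABO genotype from I^A I^B × I^A I^B: 1/4 I^A I^A, 1/2 I^A I^B, 1/4 I^B I^B.
Crossing each possibility with the mother I^A I^B and summing P(type AB): 1/4·1/2 + 1/2·1/2 + 1/4·1/2 = 1/2.

1/2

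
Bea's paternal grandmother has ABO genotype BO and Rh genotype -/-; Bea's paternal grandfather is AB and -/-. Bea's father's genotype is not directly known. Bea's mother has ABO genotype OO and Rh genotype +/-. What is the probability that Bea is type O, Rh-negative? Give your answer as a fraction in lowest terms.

1/8

Bea's father's ABO genotype from BO × AB: 1/4 AB, 1/4 AO, 1/4 BB, 1/4 BO.
Crossing each possibility with the mother OO and summing P(type O): 1/4·0 + 1/4·1/2 + 1/4·0 + 1/4·1/2 = 1/4.
Similarly for Rh via the father's Rh distribution: P(Rh-) = 1/2.
Independent loci: 1/4 × 1/2 = 1/8.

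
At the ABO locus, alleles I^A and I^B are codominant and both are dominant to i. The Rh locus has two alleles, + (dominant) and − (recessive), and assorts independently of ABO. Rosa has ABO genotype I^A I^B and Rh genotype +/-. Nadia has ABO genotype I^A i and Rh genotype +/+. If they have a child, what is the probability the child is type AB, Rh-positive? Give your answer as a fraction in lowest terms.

ABO cross I^A I^B × I^A i → offspring phenotypes: 1/2 A, 1/4 B, 1/4 AB.
Rh cross +/- × +/+ → 1 Rh+.
Independent loci: P(type AB, Rh-positive) = 1/4 × 1 = 1/4.

1/4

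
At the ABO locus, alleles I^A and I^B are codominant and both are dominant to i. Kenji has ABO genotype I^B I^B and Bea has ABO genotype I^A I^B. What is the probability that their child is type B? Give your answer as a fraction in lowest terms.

ABO cross I^B I^B × I^A I^B → offspring phenotypes: 1/2 B, 1/2 AB.
So P(type B) = 1/2.

1/2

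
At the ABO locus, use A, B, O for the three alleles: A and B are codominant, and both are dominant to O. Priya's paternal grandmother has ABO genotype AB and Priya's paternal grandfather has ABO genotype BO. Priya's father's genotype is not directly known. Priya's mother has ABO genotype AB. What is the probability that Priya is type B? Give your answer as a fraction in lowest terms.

Priya's father's ABO genotype from AB × BO: 1/4 AB, 1/4 AO, 1/4 BB, 1/4 BO.
Crossing each possibility with the mother AB and summing P(type B): 1/4·1/4 + 1/4·1/4 + 1/4·1/2 + 1/4·1/2 = 3/8.

3/8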